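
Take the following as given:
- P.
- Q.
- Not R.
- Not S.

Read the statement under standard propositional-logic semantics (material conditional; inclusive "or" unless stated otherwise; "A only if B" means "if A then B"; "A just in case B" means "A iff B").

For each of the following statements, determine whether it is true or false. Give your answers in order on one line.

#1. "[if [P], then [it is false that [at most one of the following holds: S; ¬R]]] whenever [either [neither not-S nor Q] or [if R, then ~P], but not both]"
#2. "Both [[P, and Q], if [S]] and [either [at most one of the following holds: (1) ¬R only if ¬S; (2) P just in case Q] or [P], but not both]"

#1 F; #2 T

#1: This is ((~S nor Q) xor (R -> ~P)) -> (P -> ~(S nand ~R)).

~S = ~F = T
~S nor Q = T nor T = F
~P = ~T = F
R -> ~P = F -> F = T
(~S nor Q) xor (R -> ~P) = F xor T = T
~R = ~F = T
S nand ~R = F nand T = T
~(S nand ~R) = ~T = F
P -> ~(S nand ~R) = T -> F = F
((~S nor Q) xor (R -> ~P)) -> (P -> ~(S nand ~R)) = T -> F = F
Hence #1 is false.

#2: In symbols: (S -> (P & Q)) & (((~R -> ~S) nand (P <-> Q)) xor P)

P & Q = T & T = T
S -> (P & Q) = F -> T = T
~R = ~F = T
~S = ~F = T
~R -> ~S = T -> T = T
P <-> Q = T <-> T = T
(~R -> ~S) nand (P <-> Q) = T nand T = F
((~R -> ~S) nand (P <-> Q)) xor P = F xor T = T
(S -> (P & Q)) & (((~R -> ~S) nand (P <-> Q)) xor P) = T & T = T
Thus #2 is true.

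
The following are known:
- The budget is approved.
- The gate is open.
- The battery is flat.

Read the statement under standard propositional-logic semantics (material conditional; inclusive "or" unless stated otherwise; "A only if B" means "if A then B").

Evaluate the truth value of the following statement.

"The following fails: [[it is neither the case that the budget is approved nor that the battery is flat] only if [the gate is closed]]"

False.

Let P = "the budget is approved" (T), R = "the battery is charged" (F), Q = "the gate is open" (T).
Formalization: ~((P nor ~R) -> ~Q)

~R = ~F = T
P nor ~R = T nor T = F
~Q = ~T = F
(P nor ~R) -> ~Q = F -> F = T
~((P nor ~R) -> ~Q) = ~T = F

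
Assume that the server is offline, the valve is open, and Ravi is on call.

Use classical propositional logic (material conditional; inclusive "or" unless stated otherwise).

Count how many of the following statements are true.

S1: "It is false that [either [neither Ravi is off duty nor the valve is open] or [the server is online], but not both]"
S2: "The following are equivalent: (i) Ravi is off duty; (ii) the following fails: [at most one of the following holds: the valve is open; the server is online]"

2

Let W = "Ravi is on call" (True), S = "the valve is open" (True), R = "the server is online" (False).

S1: Parsed as not ((not W nor S) xor R)

not W = not True = False
not W nor S = False nor True = False
(not W nor S) xor R = False xor False = False
not ((not W nor S) xor R) = not False = True
So S1 is true.

S2: Parsed as not W iff not (S nand R)

not W = not True = False
S nand R = True nand False = True
not (S nand R) = not True = False
not W iff not (S nand R) = False iff False = True
Hence S2 is true.

2 of the 2 statements are true.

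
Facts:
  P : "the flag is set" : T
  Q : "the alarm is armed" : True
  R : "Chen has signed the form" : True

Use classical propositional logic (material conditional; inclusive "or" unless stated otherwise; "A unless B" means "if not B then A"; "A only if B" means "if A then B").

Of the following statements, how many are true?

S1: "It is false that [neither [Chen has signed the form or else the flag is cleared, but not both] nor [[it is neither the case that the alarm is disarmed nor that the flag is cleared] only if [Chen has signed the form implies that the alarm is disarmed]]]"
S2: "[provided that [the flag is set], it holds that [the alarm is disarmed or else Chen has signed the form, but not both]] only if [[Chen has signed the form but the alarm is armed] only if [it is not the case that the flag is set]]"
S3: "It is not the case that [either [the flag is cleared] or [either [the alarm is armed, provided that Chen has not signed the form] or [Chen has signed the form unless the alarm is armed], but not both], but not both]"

S1: Parsed as ¬((R ⊕ ¬P) ↓ ((¬Q ↓ ¬P) → (R → ¬Q)))

¬P = ¬T = F
R ⊕ ¬P = T ⊕ F = T
¬Q = ¬T = F
¬P = ¬T = F
¬Q ↓ ¬P = F ↓ F = T
¬Q = ¬T = F
R → ¬Q = T → F = F
(¬Q ↓ ¬P) → (R → ¬Q) = T → F = F
(R ⊕ ¬P) ↓ ((¬Q ↓ ¬P) → (R → ¬Q)) = T ↓ F = F
¬((R ⊕ ¬P) ↓ ((¬Q ↓ ¬P) → (R → ¬Q))) = ¬F = T
Hence S1 is true.

S2: This is (P → (¬Q ⊕ R)) → ((R ∧ Q) → ¬P).

¬Q = ¬T = F
¬Q ⊕ R = F ⊕ T = T
P → (¬Q ⊕ R) = T → T = T
R ∧ Q = T ∧ T = T
¬P = ¬T = F
(R ∧ Q) → ¬P = T → F = F
(P → (¬Q ⊕ R)) → ((R ∧ Q) → ¬P) = T → F = F
So S2 is false.

S3: Parsed as ¬(¬P ⊕ ((¬R → Q) ⊕ (R ∨ Q)))

¬P = ¬T = F
¬R = ¬T = F
¬R → Q = F → T = T
R ∨ Q = T ∨ T = T
(¬R → Q) ⊕ (R ∨ Q) = T ⊕ T = F
¬P ⊕ ((¬R → Q) ⊕ (R ∨ Q)) = F ⊕ F = F
¬(¬P ⊕ ((¬R → Q) ⊕ (R ∨ Q))) = ¬F = T
So S3 is true.

Count: 2.

2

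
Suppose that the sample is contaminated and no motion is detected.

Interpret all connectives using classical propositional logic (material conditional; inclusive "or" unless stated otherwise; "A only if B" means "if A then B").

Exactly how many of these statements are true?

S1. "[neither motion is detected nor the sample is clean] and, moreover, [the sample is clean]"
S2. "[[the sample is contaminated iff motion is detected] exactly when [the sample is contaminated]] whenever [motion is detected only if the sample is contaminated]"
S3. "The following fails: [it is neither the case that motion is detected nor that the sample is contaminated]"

Let Q = "motion is detected" (False), P = "the sample is contaminated" (True).

S1: This is (Q nor not P) and not P.

not P = not True = False
Q nor not P = False nor False = True
not P = not True = False
(Q nor not P) and not P = True and False = False
Thus S1 is false.

S2: Formalization: (Q -> P) -> ((P iff Q) iff P)

Q -> P = False -> True = True
P iff Q = True iff False = False
(P iff Q) iff P = False iff True = False
(Q -> P) -> ((P iff Q) iff P) = True -> False = False
So S2 is false.

S3: In symbols: not (Q nor P)

Q nor P = False nor True = False
not (Q nor P) = not False = True
So S3 is true.

1 of the 3 statements is true.

1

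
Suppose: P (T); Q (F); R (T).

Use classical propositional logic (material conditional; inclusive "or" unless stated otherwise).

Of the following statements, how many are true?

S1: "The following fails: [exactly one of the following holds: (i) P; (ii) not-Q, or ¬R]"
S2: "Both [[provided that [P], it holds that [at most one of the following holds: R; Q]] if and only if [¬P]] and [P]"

S1: Formalization: ~(P xor (~Q | ~R))

~Q = ~F = T
~R = ~T = F
~Q | ~R = T | F = T
P xor (~Q | ~R) = T xor T = F
~(P xor (~Q | ~R)) = ~F = T
Hence S1 is true.

S2: Formalization: ((P -> (R nand Q)) <-> ~P) & P

R nand Q = T nand F = T
P -> (R nand Q) = T -> T = T
~P = ~T = F
(P -> (R nand Q)) <-> ~P = T <-> F = F
((P -> (R nand Q)) <-> ~P) & P = F & T = F
Thus S2 is false.

1 of the 2 statements is true (S1).

1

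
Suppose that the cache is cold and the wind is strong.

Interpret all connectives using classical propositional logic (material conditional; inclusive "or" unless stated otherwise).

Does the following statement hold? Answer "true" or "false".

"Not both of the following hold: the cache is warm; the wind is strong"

Let W = "the cache is warm" (False), N = "the wind is strong" (True).
This is W nand N.

W nand N = False nand True = True

True.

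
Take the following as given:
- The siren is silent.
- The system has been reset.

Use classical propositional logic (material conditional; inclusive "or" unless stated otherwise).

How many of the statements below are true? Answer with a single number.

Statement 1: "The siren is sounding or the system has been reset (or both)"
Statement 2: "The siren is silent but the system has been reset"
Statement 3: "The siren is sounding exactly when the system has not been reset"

3

Let R = "the siren is sounding" (False), N = "the system has been reset" (True).

Statement 1: In symbols: R or N

R or N = False or True = True
So Statement 1 is true.

Statement 2: Parsed as not R and N

not R = not False = True
not R and N = True and True = True
So Statement 2 is true.

Statement 3: Formalization: R iff not N

not N = not True = False
R iff not N = False iff False = True
So Statement 3 is true.

Count: 3.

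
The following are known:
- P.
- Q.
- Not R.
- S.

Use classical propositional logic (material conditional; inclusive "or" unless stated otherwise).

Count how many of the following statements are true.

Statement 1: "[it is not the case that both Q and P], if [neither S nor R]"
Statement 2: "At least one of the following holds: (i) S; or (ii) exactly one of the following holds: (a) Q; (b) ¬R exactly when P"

Statement 1: Formalization: (S nor R) -> (Q nand P)

S nor R = T nor F = F
Q nand P = T nand T = F
(S nor R) -> (Q nand P) = F -> F = T
Hence Statement 1 is true.

Statement 2: Parsed as S | (Q xor (~R <-> P))

~R = ~F = T
~R <-> P = T <-> T = T
Q xor (~R <-> P) = T xor T = F
S | (Q xor (~R <-> P)) = T | F = T
So Statement 2 is true.

Count: 2.

2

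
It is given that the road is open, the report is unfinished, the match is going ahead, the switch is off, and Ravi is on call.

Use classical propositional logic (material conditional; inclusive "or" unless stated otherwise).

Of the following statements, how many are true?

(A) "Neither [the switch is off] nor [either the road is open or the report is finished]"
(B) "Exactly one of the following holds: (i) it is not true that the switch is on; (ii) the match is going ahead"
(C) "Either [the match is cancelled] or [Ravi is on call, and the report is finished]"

Let S = "the switch is on" (F), P = "the road is closed" (F), Q = "the report is finished" (F), R = "the match is cancelled" (F), U = "Ravi is on call" (T).

(A): Formalization: ¬S ↓ (¬P ∨ Q)

¬S = ¬F = T
¬P = ¬F = T
¬P ∨ Q = T ∨ F = T
¬S ↓ (¬P ∨ Q) = T ↓ T = F
Hence (A) is false.

(B): This is ¬S ⊕ ¬R.

¬S = ¬F = T
¬R = ¬F = T
¬S ⊕ ¬R = T ⊕ T = F
So (B) is false.

(C): Formalization: R ∨ (U ∧ Q)

U ∧ Q = T ∧ F = F
R ∨ (U ∧ Q) = F ∨ F = F
Thus (C) is false.

Count: 0.

0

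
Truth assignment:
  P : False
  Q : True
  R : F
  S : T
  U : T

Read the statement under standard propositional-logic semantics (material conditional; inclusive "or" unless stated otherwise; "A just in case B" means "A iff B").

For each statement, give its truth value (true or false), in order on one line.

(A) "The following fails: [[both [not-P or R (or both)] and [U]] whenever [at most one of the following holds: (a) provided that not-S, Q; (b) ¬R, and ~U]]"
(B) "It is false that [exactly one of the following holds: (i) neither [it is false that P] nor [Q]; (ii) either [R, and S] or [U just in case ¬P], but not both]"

(A) false / (B) false

(A): Formalization: ~(((~S -> Q) nand (~R & ~U)) -> ((~P | R) & U))

~S = ~T = F
~S -> Q = F -> T = T
~R = ~F = T
~U = ~T = F
~R & ~U = T & F = F
(~S -> Q) nand (~R & ~U) = T nand F = T
~P = ~F = T
~P | R = T | F = T
(~P | R) & U = T & T = T
((~S -> Q) nand (~R & ~U)) -> ((~P | R) & U) = T -> T = T
~(((~S -> Q) nand (~R & ~U)) -> ((~P | R) & U)) = ~T = F
Thus (A) is false.

(B): In symbols: ~((~P nor Q) xor ((R & S) xor (U <-> ~P)))

~P = ~F = T
~P nor Q = T nor T = F
R & S = F & T = F
~P = ~F = T
U <-> ~P = T <-> T = T
(R & S) xor (U <-> ~P) = F xor T = T
(~P nor Q) xor ((R & S) xor (U <-> ~P)) = F xor T = T
~((~P nor Q) xor ((R & S) xor (U <-> ~P))) = ~T = F
Hence (B) is false.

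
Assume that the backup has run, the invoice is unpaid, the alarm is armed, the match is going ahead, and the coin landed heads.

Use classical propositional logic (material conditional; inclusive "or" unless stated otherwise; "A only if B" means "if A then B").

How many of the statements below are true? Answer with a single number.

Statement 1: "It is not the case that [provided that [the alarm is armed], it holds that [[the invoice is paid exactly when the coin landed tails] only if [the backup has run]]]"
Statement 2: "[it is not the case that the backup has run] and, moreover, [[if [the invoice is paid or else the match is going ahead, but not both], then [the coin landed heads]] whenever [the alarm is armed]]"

Let R = "the alarm is armed" (True), Q = "the invoice is paid" (False), U = "the coin landed heads" (True), P = "the backup has run" (True), S = "the match is cancelled" (False).

Statement 1: Formalization: not (R -> ((Q iff not U) -> P))

not U = not True = False
Q iff not U = False iff False = True
(Q iff not U) -> P = True -> True = True
R -> ((Q iff not U) -> P) = True -> True = True
not (R -> ((Q iff not U) -> P)) = not True = False
Thus Statement 1 is false.

Statement 2: This is not P and (R -> ((Q xor not S) -> U)).

not P = not True = False
not S = not False = True
Q xor not S = False xor True = True
(Q xor not S) -> U = True -> True = True
R -> ((Q xor not S) -> U) = True -> True = True
not P and (R -> ((Q xor not S) -> U)) = False and True = False
Hence Statement 2 is false.

True statements: 0 (none).

0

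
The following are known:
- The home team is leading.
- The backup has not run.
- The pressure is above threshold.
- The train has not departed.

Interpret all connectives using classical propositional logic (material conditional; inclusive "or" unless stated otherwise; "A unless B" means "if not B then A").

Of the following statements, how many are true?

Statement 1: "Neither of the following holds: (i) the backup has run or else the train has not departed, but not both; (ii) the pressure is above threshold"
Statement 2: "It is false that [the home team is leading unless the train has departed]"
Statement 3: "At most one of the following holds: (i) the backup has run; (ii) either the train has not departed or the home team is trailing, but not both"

1

Let Q = "the backup has run" (F), S = "the train has departed" (F), R = "the pressure is above threshold" (T), P = "the home team is leading" (T).

Statement 1: This is (Q ⊕ ¬S) ↓ R.

¬S = ¬F = T
Q ⊕ ¬S = F ⊕ T = T
(Q ⊕ ¬S) ↓ R = T ↓ T = F
Thus Statement 1 is false.

Statement 2: In symbols: ¬(P ∨ S)

P ∨ S = T ∨ F = T
¬(P ∨ S) = ¬T = F
So Statement 2 is false.

Statement 3: Parsed as Q ↑ (¬S ⊕ ¬P)

¬S = ¬F = T
¬P = ¬T = F
¬S ⊕ ¬P = T ⊕ F = T
Q ↑ (¬S ⊕ ¬P) = F ↑ T = T
Hence Statement 3 is true.

True statements: 1 (Statement 3).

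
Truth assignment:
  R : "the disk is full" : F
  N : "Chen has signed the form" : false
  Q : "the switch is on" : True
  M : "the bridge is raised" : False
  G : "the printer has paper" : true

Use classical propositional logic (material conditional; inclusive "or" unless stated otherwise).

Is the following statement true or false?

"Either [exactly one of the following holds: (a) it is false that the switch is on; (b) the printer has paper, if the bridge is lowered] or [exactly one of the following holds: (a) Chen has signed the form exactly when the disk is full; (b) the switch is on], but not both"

True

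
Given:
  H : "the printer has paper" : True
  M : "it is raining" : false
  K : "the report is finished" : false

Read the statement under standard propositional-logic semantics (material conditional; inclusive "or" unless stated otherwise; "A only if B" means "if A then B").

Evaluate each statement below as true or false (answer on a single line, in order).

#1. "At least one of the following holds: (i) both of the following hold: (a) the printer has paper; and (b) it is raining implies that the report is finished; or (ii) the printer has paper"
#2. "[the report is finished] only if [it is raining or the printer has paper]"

#1 T; #2 T

#1: Parsed as (H and (M -> K)) or H

M -> K = False -> False = True
H and (M -> K) = True and True = True
(H and (M -> K)) or H = True or True = True
So #1 is true.

#2: This is K -> (M or H).

M or H = False or True = True
K -> (M or H) = False -> True = True
Thus #2 is true.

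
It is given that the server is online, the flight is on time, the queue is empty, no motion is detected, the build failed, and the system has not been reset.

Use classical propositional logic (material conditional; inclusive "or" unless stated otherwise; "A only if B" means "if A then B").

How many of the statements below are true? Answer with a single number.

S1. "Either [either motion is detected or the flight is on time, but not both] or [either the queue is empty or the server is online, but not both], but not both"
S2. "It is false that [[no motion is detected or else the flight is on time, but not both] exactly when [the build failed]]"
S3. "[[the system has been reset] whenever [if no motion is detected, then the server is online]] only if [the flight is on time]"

Let S = "motion is detected" (F), Q = "the flight is delayed" (F), R = "the queue is empty" (T), P = "the server is online" (T), U = "the build passed" (F), V = "the system has been reset" (F).

S1: This is (S ⊕ ¬Q) ⊕ (R ⊕ P).

¬Q = ¬F = T
S ⊕ ¬Q = F ⊕ T = T
R ⊕ P = T ⊕ T = F
(S ⊕ ¬Q) ⊕ (R ⊕ P) = T ⊕ F = T
So S1 is true.

S2: This is ¬((¬S ⊕ ¬Q) ↔ ¬U).

¬S = ¬F = T
¬Q = ¬F = T
¬S ⊕ ¬Q = T ⊕ T = F
¬U = ¬F = T
(¬S ⊕ ¬Q) ↔ ¬U = F ↔ T = F
¬((¬S ⊕ ¬Q) ↔ ¬U) = ¬F = T
Thus S2 is true.

S3: In symbols: ((¬S → P) → V) → ¬Q

¬S = ¬F = T
¬S → P = T → T = T
(¬S → P) → V = T → F = F
¬Q = ¬F = T
((¬S → P) → V) → ¬Q = F → T = T
Hence S3 is true.

True statements: 3.

3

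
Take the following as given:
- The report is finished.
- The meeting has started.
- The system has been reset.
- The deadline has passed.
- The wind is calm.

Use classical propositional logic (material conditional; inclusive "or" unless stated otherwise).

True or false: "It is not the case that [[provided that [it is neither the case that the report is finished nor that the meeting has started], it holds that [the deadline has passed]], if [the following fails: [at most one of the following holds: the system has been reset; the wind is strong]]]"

false

Let P = "the system has been reset" (True), L = "the wind is strong" (False), G = "the report is finished" (True), Q = "the meeting has started" (True), H = "the deadline has passed" (True).
In symbols: not (not (P nand L) -> ((G nor Q) -> H))

P nand L = True nand False = True
not (P nand L) = not True = False
G nor Q = True nor True = False
(G nor Q) -> H = False -> True = True
not (P nand L) -> ((G nor Q) -> H) = False -> True = True
not (not (P nand L) -> ((G nor Q) -> H)) = not True = False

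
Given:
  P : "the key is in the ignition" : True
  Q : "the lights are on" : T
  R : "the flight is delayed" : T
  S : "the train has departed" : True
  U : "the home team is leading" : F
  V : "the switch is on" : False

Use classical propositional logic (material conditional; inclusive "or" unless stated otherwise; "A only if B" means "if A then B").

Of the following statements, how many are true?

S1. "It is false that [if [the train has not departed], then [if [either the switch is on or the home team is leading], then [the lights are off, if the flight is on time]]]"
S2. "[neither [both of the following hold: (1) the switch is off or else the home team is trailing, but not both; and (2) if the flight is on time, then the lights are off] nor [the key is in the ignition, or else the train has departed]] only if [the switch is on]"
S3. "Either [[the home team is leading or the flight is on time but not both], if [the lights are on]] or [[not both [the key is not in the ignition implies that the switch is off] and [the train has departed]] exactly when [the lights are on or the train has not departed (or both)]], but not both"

1

S1: In symbols: not (not S -> ((V or U) -> (not R -> not Q)))

not S = not True = False
V or U = False or False = False
not R = not True = False
not Q = not True = False
not R -> not Q = False -> False = True
(V or U) -> (not R -> not Q) = False -> True = True
not S -> ((V or U) -> (not R -> not Q)) = False -> True = True
not (not S -> ((V or U) -> (not R -> not Q))) = not True = False
So S1 is false.

S2: Parsed as (((not V xor not U) and (not R -> not Q)) nor (P or S)) -> V

not V = not False = True
not U = not False = True
not V xor not U = True xor True = False
not R = not True = False
not Q = not True = False
not R -> not Q = False -> False = True
(not V xor not U) and (not R -> not Q) = False and True = False
P or S = True or True = True
((not V xor not U) and (not R -> not Q)) nor (P or S) = False nor True = False
(((not V xor not U) and (not R -> not Q)) nor (P or S)) -> V = False -> False = True
So S2 is true.

S3: In symbols: (Q -> (U xor not R)) xor (((not P -> not V) nand S) iff (Q or not S))

not R = not True = False
U xor not R = False xor False = False
Q -> (U xor not R) = True -> False = False
not P = not True = False
not V = not False = True
not P -> not V = False -> True = True
(not P -> not V) nand S = True nand True = False
not S = not True = False
Q or not S = True or False = True
((not P -> not V) nand S) iff (Q or not S) = False iff True = False
(Q -> (U xor not R)) xor (((not P -> not V) nand S) iff (Q or not S)) = False xor False = False
So S3 is false.

1 of the 3 statements is true.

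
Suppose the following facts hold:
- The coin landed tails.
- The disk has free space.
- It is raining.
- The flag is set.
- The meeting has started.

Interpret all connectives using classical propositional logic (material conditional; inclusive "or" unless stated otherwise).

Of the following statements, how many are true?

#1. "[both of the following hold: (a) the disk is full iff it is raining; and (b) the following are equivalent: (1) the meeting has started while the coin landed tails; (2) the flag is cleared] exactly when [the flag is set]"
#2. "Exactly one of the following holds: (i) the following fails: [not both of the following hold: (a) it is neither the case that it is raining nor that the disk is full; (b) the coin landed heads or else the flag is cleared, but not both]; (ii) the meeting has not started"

0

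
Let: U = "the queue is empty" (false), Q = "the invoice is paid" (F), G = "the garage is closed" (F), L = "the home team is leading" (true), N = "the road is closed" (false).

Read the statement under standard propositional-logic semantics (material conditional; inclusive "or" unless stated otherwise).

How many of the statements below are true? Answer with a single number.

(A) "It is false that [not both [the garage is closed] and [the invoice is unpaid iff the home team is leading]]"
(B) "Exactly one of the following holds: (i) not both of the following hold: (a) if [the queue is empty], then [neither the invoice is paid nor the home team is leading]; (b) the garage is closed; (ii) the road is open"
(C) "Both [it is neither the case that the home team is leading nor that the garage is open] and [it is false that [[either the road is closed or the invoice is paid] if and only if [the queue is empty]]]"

0

(A): Parsed as ¬(G ↑ (¬Q ↔ L))

¬Q = ¬F = T
¬Q ↔ L = T ↔ T = T
G ↑ (¬Q ↔ L) = F ↑ T = T
¬(G ↑ (¬Q ↔ L)) = ¬T = F
So (A) is false.

(B): Parsed as ((U → (Q ↓ L)) ↑ G) ⊕ ¬N

Q ↓ L = F ↓ T = F
U → (Q ↓ L) = F → F = T
(U → (Q ↓ L)) ↑ G = T ↑ F = T
¬N = ¬F = T
((U → (Q ↓ L)) ↑ G) ⊕ ¬N = T ⊕ T = F
Thus (B) is false.

(C): In symbols: (L ↓ ¬G) ∧ ¬((N ∨ Q) ↔ U)

¬G = ¬F = T
L ↓ ¬G = T ↓ T = F
N ∨ Q = F ∨ F = F
(N ∨ Q) ↔ U = F ↔ F = T
¬((N ∨ Q) ↔ U) = ¬T = F
(L ↓ ¬G) ∧ ¬((N ∨ Q) ↔ U) = F ∧ F = F
Hence (C) is false.

0 of the 3 statements are true (none).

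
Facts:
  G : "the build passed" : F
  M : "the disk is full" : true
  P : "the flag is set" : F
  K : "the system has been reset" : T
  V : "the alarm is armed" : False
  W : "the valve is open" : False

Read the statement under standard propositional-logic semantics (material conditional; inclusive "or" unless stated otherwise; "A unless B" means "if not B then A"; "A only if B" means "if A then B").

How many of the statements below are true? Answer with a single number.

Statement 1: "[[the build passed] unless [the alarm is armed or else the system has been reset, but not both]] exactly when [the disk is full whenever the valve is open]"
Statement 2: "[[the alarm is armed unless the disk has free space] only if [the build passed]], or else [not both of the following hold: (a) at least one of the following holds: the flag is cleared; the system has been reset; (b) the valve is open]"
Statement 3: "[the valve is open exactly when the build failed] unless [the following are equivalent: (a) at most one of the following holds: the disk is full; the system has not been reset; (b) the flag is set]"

2

Statement 1: This is (G or (V xor K)) iff (W -> M).

V xor K = False xor True = True
G or (V xor K) = False or True = True
W -> M = False -> True = True
(G or (V xor K)) iff (W -> M) = True iff True = True
Thus Statement 1 is true.

Statement 2: Formalization: ((V or not M) -> G) or ((not P or K) nand W)

not M = not True = False
V or not M = False or False = False
(V or not M) -> G = False -> False = True
not P = not False = True
not P or K = True or True = True
(not P or K) nand W = True nand False = True
((V or not M) -> G) or ((not P or K) nand W) = True or True = True
So Statement 2 is true.

Statement 3: This is (W iff not G) or ((M nand not K) iff P).

not G = not False = True
W iff not G = False iff True = False
not K = not True = False
M nand not K = True nand False = True
(M nand not K) iff P = True iff False = False
(W iff not G) or ((M nand not K) iff P) = False or False = False
Hence Statement 3 is false.

True statements: 2 (Statement 1, Statement 2).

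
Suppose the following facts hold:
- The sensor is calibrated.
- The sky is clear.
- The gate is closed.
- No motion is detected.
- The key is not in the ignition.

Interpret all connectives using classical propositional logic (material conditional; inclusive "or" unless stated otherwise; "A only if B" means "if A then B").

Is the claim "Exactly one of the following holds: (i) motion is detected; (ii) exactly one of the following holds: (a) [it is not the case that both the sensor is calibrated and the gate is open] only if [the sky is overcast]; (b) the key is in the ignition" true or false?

false

Let S = "motion is detected" (False), P = "the sensor is calibrated" (True), R = "the gate is open" (False), Q = "the sky is overcast" (False), U = "the key is in the ignition" (False).
This is S xor (((P nand R) -> Q) xor U).

P nand R = True nand False = True
(P nand R) -> Q = True -> False = False
((P nand R) -> Q) xor U = False xor False = False
S xor (((P nand R) -> Q) xor U) = False xor False = False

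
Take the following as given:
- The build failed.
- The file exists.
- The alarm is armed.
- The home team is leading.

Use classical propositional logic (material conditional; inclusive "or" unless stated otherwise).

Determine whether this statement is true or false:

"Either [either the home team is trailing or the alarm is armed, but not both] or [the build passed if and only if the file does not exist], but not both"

false

Let S = "the home team is leading" (True), R = "the alarm is armed" (True), P = "the build passed" (False), Q = "the file exists" (True).
This is (not S xor R) xor (P iff not Q).

not S = not True = False
not S xor R = False xor True = True
not Q = not True = False
P iff not Q = False iff False = True
(not S xor R) xor (P iff not Q) = True xor True = False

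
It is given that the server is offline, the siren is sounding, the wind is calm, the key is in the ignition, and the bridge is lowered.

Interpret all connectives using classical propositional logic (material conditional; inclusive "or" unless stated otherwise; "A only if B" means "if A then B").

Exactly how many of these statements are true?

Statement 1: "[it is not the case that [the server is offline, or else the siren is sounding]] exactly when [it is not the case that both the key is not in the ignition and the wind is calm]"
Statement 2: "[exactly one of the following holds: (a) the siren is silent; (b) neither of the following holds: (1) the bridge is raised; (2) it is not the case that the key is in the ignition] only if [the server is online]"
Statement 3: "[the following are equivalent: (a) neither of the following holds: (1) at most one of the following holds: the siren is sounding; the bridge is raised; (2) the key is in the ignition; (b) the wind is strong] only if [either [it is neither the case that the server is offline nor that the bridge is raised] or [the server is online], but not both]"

0

Let P = "the server is online" (F), Q = "the siren is sounding" (T), S = "the key is in the ignition" (T), R = "the wind is strong" (F), U = "the bridge is raised" (F).

Statement 1: Formalization: ~(~P | Q) <-> (~S nand ~R)

~P = ~F = T
~P | Q = T | T = T
~(~P | Q) = ~T = F
~S = ~T = F
~R = ~F = T
~S nand ~R = F nand T = T
~(~P | Q) <-> (~S nand ~R) = F <-> T = F
So Statement 1 is false.

Statement 2: Parsed as (~Q xor (U nor ~S)) -> P

~Q = ~T = F
~S = ~T = F
U nor ~S = F nor F = T
~Q xor (U nor ~S) = F xor T = T
(~Q xor (U nor ~S)) -> P = T -> F = F
So Statement 2 is false.

Statement 3: This is (((Q nand U) nor S) <-> R) -> ((~P nor U) xor P).

Q nand U = T nand F = T
(Q nand U) nor S = T nor T = F
((Q nand U) nor S) <-> R = F <-> F = T
~P = ~F = T
~P nor U = T nor F = F
(~P nor U) xor P = F xor F = F
(((Q nand U) nor S) <-> R) -> ((~P nor U) xor P) = T -> F = F
Hence Statement 3 is false.

0 of the 3 statements are true (none).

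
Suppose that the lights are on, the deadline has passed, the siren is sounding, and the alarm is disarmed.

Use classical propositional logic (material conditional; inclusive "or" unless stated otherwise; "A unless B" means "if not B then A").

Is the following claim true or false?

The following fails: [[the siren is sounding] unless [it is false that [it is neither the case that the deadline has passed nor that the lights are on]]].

False.

Let U = "the siren is sounding" (True), P = "the deadline has passed" (True), H = "the lights are on" (True).
This is not (U or not (P nor H)).

P nor H = True nor True = False
not (P nor H) = not False = True
U or not (P nor H) = True or True = True
not (U or not (P nor H)) = not True = False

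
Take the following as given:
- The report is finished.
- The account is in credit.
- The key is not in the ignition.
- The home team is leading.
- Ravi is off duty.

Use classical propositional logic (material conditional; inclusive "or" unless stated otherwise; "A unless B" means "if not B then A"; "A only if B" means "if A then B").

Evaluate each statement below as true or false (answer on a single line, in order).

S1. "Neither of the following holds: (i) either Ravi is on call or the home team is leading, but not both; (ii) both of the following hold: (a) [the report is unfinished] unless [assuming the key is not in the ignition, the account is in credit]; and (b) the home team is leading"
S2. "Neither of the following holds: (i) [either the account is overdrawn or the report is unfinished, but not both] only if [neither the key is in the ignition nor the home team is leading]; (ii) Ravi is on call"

S1 false, S2 false

Let U = "Ravi is on call" (False), S = "the home team is leading" (True), P = "the report is finished" (True), R = "the key is in the ignition" (False), Q = "the account is overdrawn" (False).

S1: Formalization: (U xor S) nor ((not P or (not R -> not Q)) and S)

U xor S = False xor True = True
not P = not True = False
not R = not False = True
not Q = not False = True
not R -> not Q = True -> True = True
not P or (not R -> not Q) = False or True = True
(not P or (not R -> not Q)) and S = True and True = True
(U xor S) nor ((not P or (not R -> not Q)) and S) = True nor True = False
So S1 is false.

S2: This is ((Q xor not P) -> (R nor S)) nor U.

not P = not True = False
Q xor not P = False xor False = False
R nor S = False nor True = False
(Q xor not P) -> (R nor S) = False -> False = True
((Q xor not P) -> (R nor S)) nor U = True nor False = False
Thus S2 is false.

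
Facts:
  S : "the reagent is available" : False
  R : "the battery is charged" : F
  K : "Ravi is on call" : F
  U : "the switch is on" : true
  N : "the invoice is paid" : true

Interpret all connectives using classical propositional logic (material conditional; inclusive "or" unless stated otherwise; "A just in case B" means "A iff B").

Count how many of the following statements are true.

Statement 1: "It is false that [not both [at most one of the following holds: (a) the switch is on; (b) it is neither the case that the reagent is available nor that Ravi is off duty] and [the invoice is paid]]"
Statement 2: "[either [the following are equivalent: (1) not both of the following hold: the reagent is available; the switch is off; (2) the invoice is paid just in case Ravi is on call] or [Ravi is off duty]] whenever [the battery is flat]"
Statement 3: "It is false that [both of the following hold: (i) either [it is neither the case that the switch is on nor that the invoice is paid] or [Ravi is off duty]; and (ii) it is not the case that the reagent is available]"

Statement 1: Formalization: ~((U nand (S nor ~K)) nand N)

~K = ~F = T
S nor ~K = F nor T = F
U nand (S nor ~K) = T nand F = T
(U nand (S nor ~K)) nand N = T nand T = F
~((U nand (S nor ~K)) nand N) = ~F = T
So Statement 1 is true.

Statement 2: In symbols: ~R -> (((S nand ~U) <-> (N <-> K)) | ~K)

~R = ~F = T
~U = ~T = F
S nand ~U = F nand F = T
N <-> K = T <-> F = F
(S nand ~U) <-> (N <-> K) = T <-> F = F
~K = ~F = T
((S nand ~U) <-> (N <-> K)) | ~K = F | T = T
~R -> (((S nand ~U) <-> (N <-> K)) | ~K) = T -> T = T
Hence Statement 2 is true.

Statement 3: Formalization: ~(((U nor N) | ~K) & ~S)

U nor N = T nor T = F
~K = ~F = T
(U nor N) | ~K = F | T = T
~S = ~F = T
((U nor N) | ~K) & ~S = T & T = T
~(((U nor N) | ~K) & ~S) = ~T = F
Thus Statement 3 is false.

Count: 2.

2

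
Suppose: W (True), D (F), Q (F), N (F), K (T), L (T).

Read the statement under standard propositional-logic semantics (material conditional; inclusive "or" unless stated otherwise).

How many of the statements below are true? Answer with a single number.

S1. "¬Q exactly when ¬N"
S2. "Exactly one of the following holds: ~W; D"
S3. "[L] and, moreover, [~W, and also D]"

1

S1: In symbols: not Q iff not N

not Q = not False = True
not N = not False = True
not Q iff not N = True iff True = True
Thus S1 is true.

S2: This is not W xor D.

not W = not True = False
not W xor D = False xor False = False
Hence S2 is false.

S3: Parsed as L and (not W and D)

not W = not True = False
not W and D = False and False = False
L and (not W and D) = True and False = False
Thus S3 is false.

Count: 1.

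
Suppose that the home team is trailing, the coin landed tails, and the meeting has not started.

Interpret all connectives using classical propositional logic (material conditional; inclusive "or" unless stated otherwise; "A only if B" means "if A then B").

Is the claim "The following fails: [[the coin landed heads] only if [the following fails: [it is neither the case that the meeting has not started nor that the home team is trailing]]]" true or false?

False

Let Q = "the coin landed heads" (F), R = "the meeting has started" (F), P = "the home team is leading" (F).
Parsed as ~(Q -> ~(~R nor ~P))

~R = ~F = T
~P = ~F = T
~R nor ~P = T nor T = F
~(~R nor ~P) = ~F = T
Q -> ~(~R nor ~P) = F -> T = T
~(Q -> ~(~R nor ~P)) = ~T = F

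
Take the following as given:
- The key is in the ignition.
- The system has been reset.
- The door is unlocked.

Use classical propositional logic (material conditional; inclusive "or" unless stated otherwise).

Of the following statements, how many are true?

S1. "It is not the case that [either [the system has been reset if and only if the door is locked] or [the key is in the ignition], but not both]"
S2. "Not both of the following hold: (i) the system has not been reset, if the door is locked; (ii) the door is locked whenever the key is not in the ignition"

Let Q = "the system has been reset" (T), N = "the door is locked" (F), V = "the key is in the ignition" (T).

S1: This is ~((Q <-> N) xor V).

Q <-> N = T <-> F = F
(Q <-> N) xor V = F xor T = T
~((Q <-> N) xor V) = ~T = F
Thus S1 is false.

S2: In symbols: (N -> ~Q) nand (~V -> N)

~Q = ~T = F
N -> ~Q = F -> F = T
~V = ~T = F
~V -> N = F -> F = T
(N -> ~Q) nand (~V -> N) = T nand T = F
So S2 is false.

Count: 0.

0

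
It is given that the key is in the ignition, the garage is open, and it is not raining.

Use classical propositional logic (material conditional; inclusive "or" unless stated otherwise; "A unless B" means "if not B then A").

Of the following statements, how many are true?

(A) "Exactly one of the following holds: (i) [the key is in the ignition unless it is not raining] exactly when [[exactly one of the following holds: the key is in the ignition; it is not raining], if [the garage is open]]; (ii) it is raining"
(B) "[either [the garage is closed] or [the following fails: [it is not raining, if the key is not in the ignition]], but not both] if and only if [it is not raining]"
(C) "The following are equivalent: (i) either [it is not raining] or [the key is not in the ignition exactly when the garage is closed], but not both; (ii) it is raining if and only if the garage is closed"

Let U = "the key is in the ignition" (True), S = "it is raining" (False), Q = "the garage is closed" (False).

(A): Formalization: ((U or not S) iff (not Q -> (U xor not S))) xor S

not S = not False = True
U or not S = True or True = True
not Q = not False = True
not S = not False = True
U xor not S = True xor True = False
not Q -> (U xor not S) = True -> False = False
(U or not S) iff (not Q -> (U xor not S)) = True iff False = False
((U or not S) iff (not Q -> (U xor not S))) xor S = False xor False = False
Thus (A) is false.

(B): Formalization: (Q xor not (not U -> not S)) iff not S

not U = not True = False
not S = not False = True
not U -> not S = False -> True = True
not (not U -> not S) = not True = False
Q xor not (not U -> not S) = False xor False = False
not S = not False = True
(Q xor not (not U -> not S)) iff not S = False iff True = False
So (B) is false.

(C): In symbols: (not S xor (not U iff Q)) iff (S iff Q)

not S = not False = True
not U = not True = False
not U iff Q = False iff False = True
not S xor (not U iff Q) = True xor True = False
S iff Q = False iff False = True
(not S xor (not U iff Q)) iff (S iff Q) = False iff True = False
Thus (C) is false.

Count: 0.

0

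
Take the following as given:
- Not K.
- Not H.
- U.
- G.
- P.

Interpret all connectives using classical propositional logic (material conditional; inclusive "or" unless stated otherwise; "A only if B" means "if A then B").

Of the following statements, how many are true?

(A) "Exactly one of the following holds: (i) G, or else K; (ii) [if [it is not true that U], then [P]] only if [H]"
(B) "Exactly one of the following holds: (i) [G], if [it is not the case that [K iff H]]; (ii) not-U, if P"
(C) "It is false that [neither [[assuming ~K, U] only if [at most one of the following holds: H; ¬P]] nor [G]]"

3

(A): This is (G ∨ K) ⊕ ((¬U → P) → H).

G ∨ K = T ∨ F = T
¬U = ¬T = F
¬U → P = F → T = T
(¬U → P) → H = T → F = F
(G ∨ K) ⊕ ((¬U → P) → H) = T ⊕ F = T
So (A) is true.

(B): In symbols: (¬(K ↔ H) → G) ⊕ (P → ¬U)

K ↔ H = F ↔ F = T
¬(K ↔ H) = ¬T = F
¬(K ↔ H) → G = F → T = T
¬U = ¬T = F
P → ¬U = T → F = F
(¬(K ↔ H) → G) ⊕ (P → ¬U) = T ⊕ F = T
So (B) is true.

(C): Parsed as ¬(((¬K → U) → (H ↑ ¬P)) ↓ G)

¬K = ¬F = T
¬K → U = T → T = T
¬P = ¬T = F
H ↑ ¬P = F ↑ F = T
(¬K → U) → (H ↑ ¬P) = T → T = T
((¬K → U) → (H ↑ ¬P)) ↓ G = T ↓ T = F
¬(((¬K → U) → (H ↑ ¬P)) ↓ G) = ¬F = T
Thus (C) is true.

True statements: 3 ((A), (B), (C)).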